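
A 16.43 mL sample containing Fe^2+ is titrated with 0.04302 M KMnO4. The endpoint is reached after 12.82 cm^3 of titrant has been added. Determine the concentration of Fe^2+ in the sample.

0.168 M

n(KMnO4) = 0.04302 x 0.01282 = 0.0005515 mol.
From the balanced equation, 1 mol KMnO4 reacts with 5 mol Fe^2+, so n(Fe^2+) = 0.0005515 x 5/1 = 0.002758 mol.
[Fe^2+] = 0.002758 / 0.01643 L = 0.168 M.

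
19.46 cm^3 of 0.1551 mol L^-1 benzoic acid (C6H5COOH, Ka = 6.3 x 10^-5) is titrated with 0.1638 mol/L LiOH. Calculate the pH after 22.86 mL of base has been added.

12.23

n(acid) = 0.1551 x 0.01946 = 0.003018 mol; n(LiOH) added = 0.1638 x 0.02286 = 0.003744 mol.
Base is in excess by 0.003744 - 0.003018 = 0.0007262 mol in a total volume of 0.04232 L.
[OH^-] = 0.0007262/0.04232 = 0.01716 M, so pOH = 1.77 and pH = 14.00 - 1.77 = 12.23.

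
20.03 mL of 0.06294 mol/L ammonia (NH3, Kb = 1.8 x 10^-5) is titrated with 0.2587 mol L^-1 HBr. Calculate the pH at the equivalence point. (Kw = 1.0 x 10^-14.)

n(NH3) = 0.06294 x 0.02003 = 0.001261 mol; V(HBr) at equivalence = 0.001261/0.2587 = 0.004873 L.
At equivalence the base is fully converted to NH4+; total volume = 0.02490 L, so [NH4+] = 0.001261/0.02490 = 0.05062 M.
Ka(NH4+) = Kw/Kb = 1.0e-14 / 1.8 x 10^-5 = 5.56e-10.
[H^+] = sqrt(Ka x [NH4+]) = sqrt(5.56e-10 x 0.05062) = 5.30e-6 M.
pH = -log(5.30e-6) = 5.28.

5.28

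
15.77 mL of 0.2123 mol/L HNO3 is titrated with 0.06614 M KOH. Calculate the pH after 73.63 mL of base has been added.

n(acid) = 0.2123 x 0.01577 = 0.003348 mol; n(KOH) added = 0.06614 x 0.07363 = 0.004870 mol.
Base is in excess by 0.004870 - 0.003348 = 0.001522 mol in a total volume of 0.08940 L.
[OH^-] = 0.001522/0.08940 = 0.01702 M, so pOH = 1.77 and pH = 14.00 - 1.77 = 12.23.

12.23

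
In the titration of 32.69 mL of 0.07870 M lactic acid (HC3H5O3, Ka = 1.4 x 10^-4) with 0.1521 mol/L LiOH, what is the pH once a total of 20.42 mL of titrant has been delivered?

n(acid) = 0.07870 x 0.03269 = 0.002573 mol; n(LiOH) added = 0.1521 x 0.02042 = 0.003106 mol.
Base is in excess by 0.003106 - 0.002573 = 0.0005332 mol in a total volume of 0.05311 L.
[OH^-] = 0.0005332/0.05311 = 0.01004 M, so pOH = 2.00 and pH = 14.00 - 2.00 = 12.00.

12.00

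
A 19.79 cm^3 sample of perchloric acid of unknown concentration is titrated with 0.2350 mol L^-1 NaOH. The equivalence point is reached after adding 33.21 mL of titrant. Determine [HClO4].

0.394 M

n(NaOH) delivered = 0.2350 x 0.03321 = 0.007804 mol.
For a 1:1 reaction, n(HClO4) = 0.007804 mol.
[HClO4] = 0.007804 mol / 0.01979 L = 0.394 M.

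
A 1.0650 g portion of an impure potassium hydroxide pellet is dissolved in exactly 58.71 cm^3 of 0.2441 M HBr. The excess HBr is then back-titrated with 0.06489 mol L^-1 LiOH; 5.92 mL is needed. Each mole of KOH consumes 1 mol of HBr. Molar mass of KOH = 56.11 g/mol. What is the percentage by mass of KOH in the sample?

Total n(HBr) added = 0.2441 x 0.05871 = 0.01433 mol.
n(LiOH) used = 0.06489 x 0.005920 = 0.0003841 mol, which equals the excess n(HBr).
So n(HBr) consumed by the sample = 0.01433 - 0.0003841 = 0.01395 mol.
n(KOH) = 0.01395 / 1 = 0.01395 mol.
mass KOH = 0.01395 x 56.11 = 0.7826 g, so %KOH = 0.7826/1.0650 x 100 = 73.5%.

73.5%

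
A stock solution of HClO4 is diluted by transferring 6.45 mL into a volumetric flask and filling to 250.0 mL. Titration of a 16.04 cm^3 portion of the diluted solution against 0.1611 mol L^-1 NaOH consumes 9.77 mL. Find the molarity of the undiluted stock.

n(NaOH) = 0.1611 x 0.009770 = 0.001574 mol.
n(HClO4) in the aliquot = 0.001574 mol.
[diluted HClO4] = 0.001574 / 0.01604 = 0.09813 M.
Dilution factor = 250.0/6.450 = 38.76, so [stock] = 0.09813 x 38.76 = 3.80 M.

3.80 M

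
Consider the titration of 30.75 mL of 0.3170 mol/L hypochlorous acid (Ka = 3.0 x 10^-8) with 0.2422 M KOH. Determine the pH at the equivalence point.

n(HClO) = 0.3170 x 0.03075 = 0.009748 mol; V(KOH) at equivalence = 0.009748/0.2422 = 0.04025 L.
At equivalence all the acid is converted to ClO-; total volume = 0.03075 + 0.04025 = 0.07100 L, so [ClO-] = 0.009748/0.07100 = 0.1373 M.
Kb = Kw/Ka = 1.0e-14 / 3.0 x 10^-8 = 3.33e-7.
[OH^-] = sqrt(Kb x [ClO-]) = sqrt(3.33e-7 x 0.1373) = 0.000214 M.
pOH = 3.67, so pH = 14.00 - 3.67 = 10.33.

10.33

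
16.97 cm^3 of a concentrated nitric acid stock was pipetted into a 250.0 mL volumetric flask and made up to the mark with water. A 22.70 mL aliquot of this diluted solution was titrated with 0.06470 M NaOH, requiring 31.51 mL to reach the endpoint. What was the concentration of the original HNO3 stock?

1.32 M

n(NaOH) = 0.06470 x 0.03151 = 0.002039 mol.
n(HNO3) in the aliquot = 0.002039 mol.
[diluted HNO3] = 0.002039 / 0.02270 = 0.08981 M.
Dilution factor = 250.0/16.97 = 14.73, so [stock] = 0.08981 x 14.73 = 1.32 M.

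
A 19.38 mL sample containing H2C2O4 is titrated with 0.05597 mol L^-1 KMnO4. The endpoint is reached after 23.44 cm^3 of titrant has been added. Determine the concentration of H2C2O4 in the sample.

0.169 M

n(KMnO4) = 0.05597 x 0.02344 = 0.001312 mol.
From the balanced equation, 2 mol KMnO4 reacts with 5 mol H2C2O4, so n(H2C2O4) = 0.001312 x 5/2 = 0.003280 mol.
[H2C2O4] = 0.003280 / 0.01938 L = 0.169 M.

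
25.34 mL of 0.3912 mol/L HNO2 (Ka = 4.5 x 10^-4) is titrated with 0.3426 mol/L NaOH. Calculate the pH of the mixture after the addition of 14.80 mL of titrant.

Initial n(HNO2) = 0.3912 x 0.02534 = 0.009913 mol.
n(NaOH) added = 0.3426 x 0.01480 = 0.005070 mol, converting that many moles of HNO2 to NO2-.
Remaining n(HNO2) = 0.004843 mol; n(NO2-) = 0.005070 mol.
By Henderson-Hasselbalch, pH = pKa + log([A^-]/[HA]) = 3.35 + log(0.005070/0.004843) = 3.35 + (+0.02) = 3.37.

3.37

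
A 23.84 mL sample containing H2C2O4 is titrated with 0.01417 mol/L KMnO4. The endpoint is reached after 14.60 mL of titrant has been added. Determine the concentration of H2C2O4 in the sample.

n(KMnO4) = 0.01417 x 0.01460 = 0.0002069 mol.
From the balanced equation, 2 mol KMnO4 reacts with 5 mol H2C2O4, so n(H2C2O4) = 0.0002069 x 5/2 = 0.0005172 mol.
[H2C2O4] = 0.0005172 / 0.02384 L = 0.0217 M.

0.0217 M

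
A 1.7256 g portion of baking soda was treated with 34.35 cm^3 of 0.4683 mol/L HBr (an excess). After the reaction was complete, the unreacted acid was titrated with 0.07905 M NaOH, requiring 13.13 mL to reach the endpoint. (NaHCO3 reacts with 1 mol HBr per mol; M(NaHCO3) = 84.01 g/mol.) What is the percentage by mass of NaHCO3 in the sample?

73.3%

Total n(HBr) added = 0.4683 x 0.03435 = 0.01609 mol.
n(NaOH) used = 0.07905 x 0.01313 = 0.001038 mol, which equals the excess n(HBr).
So n(HBr) consumed by the sample = 0.01609 - 0.001038 = 0.01505 mol.
n(NaHCO3) = 0.01505 / 1 = 0.01505 mol.
mass NaHCO3 = 0.01505 x 84.01 = 1.264 g, so %NaHCO3 = 1.264/1.7256 x 100 = 73.3%.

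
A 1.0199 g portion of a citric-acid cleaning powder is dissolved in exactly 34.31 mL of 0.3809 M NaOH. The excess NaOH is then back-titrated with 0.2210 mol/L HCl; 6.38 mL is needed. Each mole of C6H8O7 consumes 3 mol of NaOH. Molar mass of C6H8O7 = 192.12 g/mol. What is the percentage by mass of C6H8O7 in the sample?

Total n(NaOH) added = 0.3809 x 0.03431 = 0.01307 mol.
n(HCl) used = 0.2210 x 0.006380 = 0.001410 mol, which equals the excess n(NaOH).
So n(NaOH) consumed by the sample = 0.01307 - 0.001410 = 0.01166 mol.
n(C6H8O7) = 0.01166 / 3 = 0.003886 mol.
mass C6H8O7 = 0.003886 x 192.12 = 0.7466 g, so %C6H8O7 = 0.7466/1.0199 x 100 = 73.2%.

73.2%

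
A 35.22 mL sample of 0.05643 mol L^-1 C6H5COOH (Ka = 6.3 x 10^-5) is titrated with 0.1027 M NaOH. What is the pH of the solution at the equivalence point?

8.38

n(C6H5COOH) = 0.05643 x 0.03522 = 0.001987 mol; V(NaOH) at equivalence = 0.001987/0.1027 = 0.01935 L.
At equivalence all the acid is converted to C6H5COO-; total volume = 0.03522 + 0.01935 = 0.05457 L, so [C6H5COO-] = 0.001987/0.05457 = 0.03642 M.
Kb = Kw/Ka = 1.0e-14 / 6.3 x 10^-5 = 1.59e-10.
[OH^-] = sqrt(Kb x [C6H5COO-]) = sqrt(1.59e-10 x 0.03642) = 2.40e-6 M.
pOH = 5.62, so pH = 14.00 - 5.62 = 8.38.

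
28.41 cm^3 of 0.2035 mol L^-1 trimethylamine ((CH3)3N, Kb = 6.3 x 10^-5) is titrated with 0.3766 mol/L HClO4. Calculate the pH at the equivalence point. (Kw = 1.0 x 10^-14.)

5.34

n((CH3)3N) = 0.2035 x 0.02841 = 0.005781 mol; V(HClO4) at equivalence = 0.005781/0.3766 = 0.01535 L.
At equivalence the base is fully converted to (CH3)3NH+; total volume = 0.04376 L, so [(CH3)3NH+] = 0.005781/0.04376 = 0.1321 M.
Ka((CH3)3NH+) = Kw/Kb = 1.0e-14 / 6.3 x 10^-5 = 1.59e-10.
[H^+] = sqrt(Ka x [(CH3)3NH+]) = sqrt(1.59e-10 x 0.1321) = 4.58e-6 M.
pH = -log(4.58e-6) = 5.34.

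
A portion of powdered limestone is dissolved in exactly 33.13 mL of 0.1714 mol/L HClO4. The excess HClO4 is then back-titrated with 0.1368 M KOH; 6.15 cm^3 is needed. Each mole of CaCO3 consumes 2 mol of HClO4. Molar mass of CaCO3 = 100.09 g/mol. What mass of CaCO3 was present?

Total n(HClO4) added = 0.1714 x 0.03313 = 0.005678 mol.
n(KOH) used = 0.1368 x 0.006150 = 0.0008413 mol, which equals the excess n(HClO4).
So n(HClO4) consumed by the sample = 0.005678 - 0.0008413 = 0.004837 mol.
n(CaCO3) = 0.004837 / 2 = 0.002419 mol.
mass = 0.002419 mol x 100.09 g/mol = 0.242 g.

0.242 g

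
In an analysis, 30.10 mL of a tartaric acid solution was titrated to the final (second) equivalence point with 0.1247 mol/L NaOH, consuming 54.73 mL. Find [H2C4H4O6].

0.113 M

n(NaOH) = 0.1247 x 0.05473 = 0.006825 mol.
At the final (second) equivalence point, 2 mol OH^- react per mol H2C4H4O6, so n(H2C4H4O6) = 0.006825 / 2 = 0.003412 mol.
[H2C4H4O6] = 0.003412 / 0.03010 L = 0.113 M.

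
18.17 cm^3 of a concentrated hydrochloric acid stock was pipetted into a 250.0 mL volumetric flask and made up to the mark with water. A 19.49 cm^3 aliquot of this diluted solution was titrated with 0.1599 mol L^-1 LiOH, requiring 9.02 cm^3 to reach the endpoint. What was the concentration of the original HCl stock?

1.02 M

n(LiOH) = 0.1599 x 0.009020 = 0.001442 mol.
n(HCl) in the aliquot = 0.001442 mol.
[diluted HCl] = 0.001442 / 0.01949 = 0.07400 M.
Dilution factor = 250.0/18.17 = 13.76, so [stock] = 0.07400 x 13.76 = 1.02 M.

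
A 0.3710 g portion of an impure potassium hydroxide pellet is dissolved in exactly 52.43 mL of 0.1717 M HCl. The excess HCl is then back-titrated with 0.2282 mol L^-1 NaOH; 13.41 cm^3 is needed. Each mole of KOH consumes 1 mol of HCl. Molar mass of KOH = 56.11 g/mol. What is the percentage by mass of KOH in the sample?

89.9%

Total n(HCl) added = 0.1717 x 0.05243 = 0.009002 mol.
n(NaOH) used = 0.2282 x 0.01341 = 0.003060 mol, which equals the excess n(HCl).
So n(HCl) consumed by the sample = 0.009002 - 0.003060 = 0.005942 mol.
n(KOH) = 0.005942 / 1 = 0.005942 mol.
mass KOH = 0.005942 x 56.11 = 0.3334 g, so %KOH = 0.3334/0.3710 x 100 = 89.9%.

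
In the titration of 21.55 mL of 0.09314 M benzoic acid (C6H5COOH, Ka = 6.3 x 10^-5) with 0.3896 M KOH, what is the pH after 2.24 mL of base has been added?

4.09

Initial n(C6H5COOH) = 0.09314 x 0.02155 = 0.002007 mol.
n(KOH) added = 0.3896 x 0.002240 = 0.0008727 mol, converting that many moles of C6H5COOH to C6H5COO-.
Remaining n(C6H5COOH) = 0.001134 mol; n(C6H5COO-) = 0.0008727 mol.
By Henderson-Hasselbalch, pH = pKa + log([A^-]/[HA]) = 4.20 + log(0.0008727/0.001134) = 4.20 + (-0.11) = 4.09.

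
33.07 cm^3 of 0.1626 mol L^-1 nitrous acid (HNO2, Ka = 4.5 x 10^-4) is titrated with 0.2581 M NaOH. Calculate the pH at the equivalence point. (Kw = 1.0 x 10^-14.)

n(HNO2) = 0.1626 x 0.03307 = 0.005377 mol; V(NaOH) at equivalence = 0.005377/0.2581 = 0.02083 L.
At equivalence all the acid is converted to NO2-; total volume = 0.03307 + 0.02083 = 0.05390 L, so [NO2-] = 0.005377/0.05390 = 0.09976 M.
Kb = Kw/Ka = 1.0e-14 / 4.5 x 10^-4 = 2.22e-11.
[OH^-] = sqrt(Kb x [NO2-]) = sqrt(2.22e-11 x 0.09976) = 1.49e-6 M.
pOH = 5.83, so pH = 14.00 - 5.83 = 8.17.

8.17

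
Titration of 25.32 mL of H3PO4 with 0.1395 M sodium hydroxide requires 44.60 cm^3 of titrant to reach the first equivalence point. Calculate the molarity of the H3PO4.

0.246 M

n(NaOH) = 0.1395 x 0.04460 = 0.006222 mol.
At the first equivalence point, 1 mol OH^- react per mol H3PO4, so n(H3PO4) = 0.006222 / 1 = 0.006222 mol.
[H3PO4] = 0.006222 / 0.02532 L = 0.246 M.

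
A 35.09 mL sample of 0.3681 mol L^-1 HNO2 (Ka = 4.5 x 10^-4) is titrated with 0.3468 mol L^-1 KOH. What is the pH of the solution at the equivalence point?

8.30

n(HNO2) = 0.3681 x 0.03509 = 0.01292 mol; V(KOH) at equivalence = 0.01292/0.3468 = 0.03725 L.
At equivalence all the acid is converted to NO2-; total volume = 0.03509 + 0.03725 = 0.07234 L, so [NO2-] = 0.01292/0.07234 = 0.1786 M.
Kb = Kw/Ka = 1.0e-14 / 4.5 x 10^-4 = 2.22e-11.
[OH^-] = sqrt(Kb x [NO2-]) = sqrt(2.22e-11 x 0.1786) = 1.99e-6 M.
pOH = 5.70, so pH = 14.00 - 5.70 = 8.30.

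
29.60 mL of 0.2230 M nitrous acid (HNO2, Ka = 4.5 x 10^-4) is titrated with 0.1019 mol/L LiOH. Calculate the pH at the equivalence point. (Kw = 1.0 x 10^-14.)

n(HNO2) = 0.2230 x 0.02960 = 0.006601 mol; V(LiOH) at equivalence = 0.006601/0.1019 = 0.06478 L.
At equivalence all the acid is converted to NO2-; total volume = 0.02960 + 0.06478 = 0.09438 L, so [NO2-] = 0.006601/0.09438 = 0.06994 M.
Kb = Kw/Ka = 1.0e-14 / 4.5 x 10^-4 = 2.22e-11.
[OH^-] = sqrt(Kb x [NO2-]) = sqrt(2.22e-11 x 0.06994) = 1.25e-6 M.
pOH = 5.90, so pH = 14.00 - 5.90 = 8.10.

8.10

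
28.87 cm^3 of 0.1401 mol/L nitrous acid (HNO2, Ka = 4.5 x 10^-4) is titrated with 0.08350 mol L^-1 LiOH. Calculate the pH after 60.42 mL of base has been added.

12.05

n(acid) = 0.1401 x 0.02887 = 0.004045 mol; n(LiOH) added = 0.08350 x 0.06042 = 0.005045 mol.
Base is in excess by 0.005045 - 0.004045 = 0.001000 mol in a total volume of 0.08929 L.
[OH^-] = 0.001000/0.08929 = 0.01120 M, so pOH = 1.95 and pH = 14.00 - 1.95 = 12.05.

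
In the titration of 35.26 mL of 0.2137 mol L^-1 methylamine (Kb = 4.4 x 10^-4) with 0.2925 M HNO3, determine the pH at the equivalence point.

n(CH3NH2) = 0.2137 x 0.03526 = 0.007535 mol; V(HNO3) at equivalence = 0.007535/0.2925 = 0.02576 L.
At equivalence the base is fully converted to CH3NH3+; total volume = 0.06102 L, so [CH3NH3+] = 0.007535/0.06102 = 0.1235 M.
Ka(CH3NH3+) = Kw/Kb = 1.0e-14 / 4.4 x 10^-4 = 2.27e-11.
[H^+] = sqrt(Ka x [CH3NH3+]) = sqrt(2.27e-11 x 0.1235) = 1.68e-6 M.
pH = -log(1.68e-6) = 5.78.

5.78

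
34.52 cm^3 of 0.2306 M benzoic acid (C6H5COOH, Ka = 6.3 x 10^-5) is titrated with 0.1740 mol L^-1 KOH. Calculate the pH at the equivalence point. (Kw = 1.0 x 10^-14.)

n(C6H5COOH) = 0.2306 x 0.03452 = 0.007960 mol; V(KOH) at equivalence = 0.007960/0.1740 = 0.04575 L.
At equivalence all the acid is converted to C6H5COO-; total volume = 0.03452 + 0.04575 = 0.08027 L, so [C6H5COO-] = 0.007960/0.08027 = 0.09917 M.
Kb = Kw/Ka = 1.0e-14 / 6.3 x 10^-5 = 1.59e-10.
[OH^-] = sqrt(Kb x [C6H5COO-]) = sqrt(1.59e-10 x 0.09917) = 3.97e-6 M.
pOH = 5.40, so pH = 14.00 - 5.40 = 8.60.

8.60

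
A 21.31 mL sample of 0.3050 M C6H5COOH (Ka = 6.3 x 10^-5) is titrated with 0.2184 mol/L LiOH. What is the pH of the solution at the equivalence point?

n(C6H5COOH) = 0.3050 x 0.02131 = 0.006500 mol; V(LiOH) at equivalence = 0.006500/0.2184 = 0.02976 L.
At equivalence all the acid is converted to C6H5COO-; total volume = 0.02131 + 0.02976 = 0.05107 L, so [C6H5COO-] = 0.006500/0.05107 = 0.1273 M.
Kb = Kw/Ka = 1.0e-14 / 6.3 x 10^-5 = 1.59e-10.
[OH^-] = sqrt(Kb x [C6H5COO-]) = sqrt(1.59e-10 x 0.1273) = 4.49e-6 M.
pOH = 5.35, so pH = 14.00 - 5.35 = 8.65.

8.65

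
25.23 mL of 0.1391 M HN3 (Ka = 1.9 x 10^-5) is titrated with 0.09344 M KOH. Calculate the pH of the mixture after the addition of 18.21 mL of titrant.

Initial n(HN3) = 0.1391 x 0.02523 = 0.003509 mol.
n(KOH) added = 0.09344 x 0.01821 = 0.001702 mol, converting that many moles of HN3 to N3-.
Remaining n(HN3) = 0.001808 mol; n(N3-) = 0.001702 mol.
By Henderson-Hasselbalch, pH = pKa + log([A^-]/[HA]) = 4.72 + log(0.001702/0.001808) = 4.72 + (-0.03) = 4.69.

4.69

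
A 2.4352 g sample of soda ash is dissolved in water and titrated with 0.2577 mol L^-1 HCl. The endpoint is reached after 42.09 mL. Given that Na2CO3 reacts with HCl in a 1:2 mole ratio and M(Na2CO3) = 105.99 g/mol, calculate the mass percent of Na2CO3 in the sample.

23.6%

n(HCl) = 0.2577 x 0.04209 = 0.01085 mol.
n(Na2CO3) = 0.01085 / 2 = 0.005423 mol.
mass of Na2CO3 = 0.005423 x 105.99 = 0.5748 g.
% purity = 0.5748 / 2.4352 x 100 = 23.6%.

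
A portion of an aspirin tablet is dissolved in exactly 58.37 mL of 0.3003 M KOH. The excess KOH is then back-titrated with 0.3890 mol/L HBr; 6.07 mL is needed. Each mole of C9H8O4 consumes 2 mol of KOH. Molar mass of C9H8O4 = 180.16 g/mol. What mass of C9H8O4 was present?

Total n(KOH) added = 0.3003 x 0.05837 = 0.01753 mol.
n(HBr) used = 0.3890 x 0.006070 = 0.002361 mol, which equals the excess n(KOH).
So n(KOH) consumed by the sample = 0.01753 - 0.002361 = 0.01517 mol.
n(C9H8O4) = 0.01517 / 2 = 0.007584 mol.
mass = 0.007584 mol x 180.16 g/mol = 1.37 g.

1.37 g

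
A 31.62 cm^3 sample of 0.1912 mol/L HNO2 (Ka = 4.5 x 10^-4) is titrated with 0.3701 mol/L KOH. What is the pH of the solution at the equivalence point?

8.22

n(HNO2) = 0.1912 x 0.03162 = 0.006046 mol; V(KOH) at equivalence = 0.006046/0.3701 = 0.01634 L.
At equivalence all the acid is converted to NO2-; total volume = 0.03162 + 0.01634 = 0.04796 L, so [NO2-] = 0.006046/0.04796 = 0.1261 M.
Kb = Kw/Ka = 1.0e-14 / 4.5 x 10^-4 = 2.22e-11.
[OH^-] = sqrt(Kb x [NO2-]) = sqrt(2.22e-11 x 0.1261) = 1.67e-6 M.
pOH = 5.78, so pH = 14.00 - 5.78 = 8.22.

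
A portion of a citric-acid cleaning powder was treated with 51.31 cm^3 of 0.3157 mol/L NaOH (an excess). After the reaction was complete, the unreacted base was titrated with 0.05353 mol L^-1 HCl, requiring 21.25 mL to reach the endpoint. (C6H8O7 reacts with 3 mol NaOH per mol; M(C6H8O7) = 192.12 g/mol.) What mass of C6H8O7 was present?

Total n(NaOH) added = 0.3157 x 0.05131 = 0.01620 mol.
n(HCl) used = 0.05353 x 0.02125 = 0.001138 mol, which equals the excess n(NaOH).
So n(NaOH) consumed by the sample = 0.01620 - 0.001138 = 0.01506 mol.
n(C6H8O7) = 0.01506 / 3 = 0.005020 mol.
mass = 0.005020 mol x 192.12 g/mol = 0.965 g.

0.965 g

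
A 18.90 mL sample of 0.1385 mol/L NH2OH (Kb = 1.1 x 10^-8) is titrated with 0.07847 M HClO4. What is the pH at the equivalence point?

3.67

n(NH2OH) = 0.1385 x 0.01890 = 0.002618 mol; V(HClO4) at equivalence = 0.002618/0.07847 = 0.03336 L.
At equivalence the base is fully converted to NH3OH+; total volume = 0.05226 L, so [NH3OH+] = 0.002618/0.05226 = 0.05009 M.
Ka(NH3OH+) = Kw/Kb = 1.0e-14 / 1.1 x 10^-8 = 9.09e-7.
[H^+] = sqrt(Ka x [NH3OH+]) = sqrt(9.09e-7 x 0.05009) = 0.000213 M.
pH = -log(0.000213) = 3.67.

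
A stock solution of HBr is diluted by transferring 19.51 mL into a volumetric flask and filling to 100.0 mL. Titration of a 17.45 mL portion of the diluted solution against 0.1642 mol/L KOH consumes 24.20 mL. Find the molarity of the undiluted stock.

1.17 M

n(KOH) = 0.1642 x 0.02420 = 0.003974 mol.
n(HBr) in the aliquot = 0.003974 mol.
[diluted HBr] = 0.003974 / 0.01745 = 0.2277 M.
Dilution factor = 100.0/19.51 = 5.126, so [stock] = 0.2277 x 5.126 = 1.17 M.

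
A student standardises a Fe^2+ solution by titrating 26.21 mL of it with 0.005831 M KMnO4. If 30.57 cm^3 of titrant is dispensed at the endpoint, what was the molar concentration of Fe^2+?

n(KMnO4) = 0.005831 x 0.03057 = 0.0001783 mol.
From the balanced equation, 1 mol KMnO4 reacts with 5 mol Fe^2+, so n(Fe^2+) = 0.0001783 x 5/1 = 0.0008913 mol.
[Fe^2+] = 0.0008913 / 0.02621 L = 0.0340 M.

0.0340 M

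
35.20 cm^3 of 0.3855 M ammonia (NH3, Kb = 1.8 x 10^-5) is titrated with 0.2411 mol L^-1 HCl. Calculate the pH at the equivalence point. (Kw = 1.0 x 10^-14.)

5.04

n(NH3) = 0.3855 x 0.03520 = 0.01357 mol; V(HCl) at equivalence = 0.01357/0.2411 = 0.05628 L.
At equivalence the base is fully converted to NH4+; total volume = 0.09148 L, so [NH4+] = 0.01357/0.09148 = 0.1483 M.
Ka(NH4+) = Kw/Kb = 1.0e-14 / 1.8 x 10^-5 = 5.56e-10.
[H^+] = sqrt(Ka x [NH4+]) = sqrt(5.56e-10 x 0.1483) = 9.08e-6 M.
pH = -log(9.08e-6) = 5.04.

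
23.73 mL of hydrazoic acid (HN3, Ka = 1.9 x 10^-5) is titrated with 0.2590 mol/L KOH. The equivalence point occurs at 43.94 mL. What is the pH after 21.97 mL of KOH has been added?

21.97 mL is exactly half the equivalence volume (43.94/2), i.e. the half-equivalence point.
There, n(HA) = n(A^-), so pH = pKa = -log(1.9 x 10^-5) = 4.72.

4.72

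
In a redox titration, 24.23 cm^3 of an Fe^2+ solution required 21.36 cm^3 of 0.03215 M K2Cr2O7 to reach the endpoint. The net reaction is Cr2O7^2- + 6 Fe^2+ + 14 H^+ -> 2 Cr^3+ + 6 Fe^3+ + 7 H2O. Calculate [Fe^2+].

0.170 M

n(K2Cr2O7) = 0.03215 x 0.02136 = 0.0006867 mol.
From the balanced equation, 1 mol K2Cr2O7 reacts with 6 mol Fe^2+, so n(Fe^2+) = 0.0006867 x 6/1 = 0.004120 mol.
[Fe^2+] = 0.004120 / 0.02423 L = 0.170 M.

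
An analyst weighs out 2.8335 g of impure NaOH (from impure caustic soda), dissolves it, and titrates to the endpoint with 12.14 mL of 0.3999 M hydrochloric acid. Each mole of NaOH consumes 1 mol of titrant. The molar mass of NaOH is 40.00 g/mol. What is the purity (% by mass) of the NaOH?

6.85%

n(HCl) = 0.3999 x 0.01214 = 0.004855 mol.
n(NaOH) = 0.004855 / 1 = 0.004855 mol.
mass of NaOH = 0.004855 x 40.00 = 0.1942 g.
% purity = 0.1942 / 2.8335 x 100 = 6.85%.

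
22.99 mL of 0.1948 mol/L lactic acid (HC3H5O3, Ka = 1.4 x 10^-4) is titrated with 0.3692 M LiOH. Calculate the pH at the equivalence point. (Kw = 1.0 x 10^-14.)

8.48

n(HC3H5O3) = 0.1948 x 0.02299 = 0.004478 mol; V(LiOH) at equivalence = 0.004478/0.3692 = 0.01213 L.
At equivalence all the acid is converted to C3H5O3-; total volume = 0.02299 + 0.01213 = 0.03512 L, so [C3H5O3-] = 0.004478/0.03512 = 0.1275 M.
Kb = Kw/Ka = 1.0e-14 / 1.4 x 10^-4 = 7.14e-11.
[OH^-] = sqrt(Kb x [C3H5O3-]) = sqrt(7.14e-11 x 0.1275) = 3.02e-6 M.
pOH = 5.52, so pH = 14.00 - 5.52 = 8.48.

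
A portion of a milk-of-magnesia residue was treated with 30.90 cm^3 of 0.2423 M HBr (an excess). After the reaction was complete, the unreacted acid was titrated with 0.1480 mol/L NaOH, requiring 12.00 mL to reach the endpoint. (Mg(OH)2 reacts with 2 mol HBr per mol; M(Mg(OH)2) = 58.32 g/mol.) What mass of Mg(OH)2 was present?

Total n(HBr) added = 0.2423 x 0.03090 = 0.007487 mol.
n(NaOH) used = 0.1480 x 0.01200 = 0.001776 mol, which equals the excess n(HBr).
So n(HBr) consumed by the sample = 0.007487 - 0.001776 = 0.005711 mol.
n(Mg(OH)2) = 0.005711 / 2 = 0.002856 mol.
mass = 0.002856 mol x 58.32 g/mol = 0.167 g.

0.167 g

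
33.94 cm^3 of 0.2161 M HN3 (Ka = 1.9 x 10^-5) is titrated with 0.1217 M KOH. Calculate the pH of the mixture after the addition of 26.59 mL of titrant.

Initial n(HN3) = 0.2161 x 0.03394 = 0.007334 mol.
n(KOH) added = 0.1217 x 0.02659 = 0.003236 mol, converting that many moles of HN3 to N3-.
Remaining n(HN3) = 0.004098 mol; n(N3-) = 0.003236 mol.
By Henderson-Hasselbalch, pH = pKa + log([A^-]/[HA]) = 4.72 + log(0.003236/0.004098) = 4.72 + (-0.10) = 4.62.

4.62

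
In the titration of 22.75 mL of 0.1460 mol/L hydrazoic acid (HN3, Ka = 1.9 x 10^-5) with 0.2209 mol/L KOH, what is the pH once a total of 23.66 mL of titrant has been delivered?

n(acid) = 0.1460 x 0.02275 = 0.003321 mol; n(KOH) added = 0.2209 x 0.02366 = 0.005226 mol.
Base is in excess by 0.005226 - 0.003321 = 0.001905 mol in a total volume of 0.04641 L.
[OH^-] = 0.001905/0.04641 = 0.04105 M, so pOH = 1.39 and pH = 14.00 - 1.39 = 12.61.

12.61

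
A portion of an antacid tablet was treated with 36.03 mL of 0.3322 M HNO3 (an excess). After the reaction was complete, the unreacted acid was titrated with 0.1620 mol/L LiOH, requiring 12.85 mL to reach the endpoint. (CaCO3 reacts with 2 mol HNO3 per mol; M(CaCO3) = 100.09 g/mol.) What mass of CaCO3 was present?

0.495 g

Total n(HNO3) added = 0.3322 x 0.03603 = 0.01197 mol.
n(LiOH) used = 0.1620 x 0.01285 = 0.002082 mol, which equals the excess n(HNO3).
So n(HNO3) consumed by the sample = 0.01197 - 0.002082 = 0.009887 mol.
n(CaCO3) = 0.009887 / 2 = 0.004944 mol.
mass = 0.004944 mol x 100.09 g/mol = 0.495 g.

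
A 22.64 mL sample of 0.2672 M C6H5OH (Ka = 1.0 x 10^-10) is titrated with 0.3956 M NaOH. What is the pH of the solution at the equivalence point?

11.60

n(C6H5OH) = 0.2672 x 0.02264 = 0.006049 mol; V(NaOH) at equivalence = 0.006049/0.3956 = 0.01529 L.
At equivalence all the acid is converted to C6H5O-; total volume = 0.02264 + 0.01529 = 0.03793 L, so [C6H5O-] = 0.006049/0.03793 = 0.1595 M.
Kb = Kw/Ka = 1.0e-14 / 1.0 x 10^-10 = 0.000100.
[OH^-] = sqrt(Kb x [C6H5O-]) = sqrt(0.000100 x 0.1595) = 0.00399 M.
pOH = 2.40, so pH = 14.00 - 2.40 = 11.60.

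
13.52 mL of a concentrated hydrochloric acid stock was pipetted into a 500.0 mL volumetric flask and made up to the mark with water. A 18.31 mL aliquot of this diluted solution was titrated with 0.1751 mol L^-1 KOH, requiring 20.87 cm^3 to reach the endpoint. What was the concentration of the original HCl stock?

7.38 M

n(KOH) = 0.1751 x 0.02087 = 0.003654 mol.
n(HCl) in the aliquot = 0.003654 mol.
[diluted HCl] = 0.003654 / 0.01831 = 0.1996 M.
Dilution factor = 500.0/13.52 = 36.98, so [stock] = 0.1996 x 36.98 = 7.38 M.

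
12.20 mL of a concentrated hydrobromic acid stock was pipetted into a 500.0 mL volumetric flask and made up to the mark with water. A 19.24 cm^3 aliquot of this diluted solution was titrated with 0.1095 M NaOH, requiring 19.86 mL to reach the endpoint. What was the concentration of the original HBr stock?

n(NaOH) = 0.1095 x 0.01986 = 0.002175 mol.
n(HBr) in the aliquot = 0.002175 mol.
[diluted HBr] = 0.002175 / 0.01924 = 0.1130 M.
Dilution factor = 500.0/12.20 = 40.98, so [stock] = 0.1130 x 40.98 = 4.63 M.

4.63 M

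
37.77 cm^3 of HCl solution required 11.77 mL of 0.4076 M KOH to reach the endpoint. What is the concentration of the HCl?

n(KOH) delivered = 0.4076 x 0.01177 = 0.004797 mol.
For a 1:1 reaction, n(HCl) = 0.004797 mol.
[HCl] = 0.004797 mol / 0.03777 L = 0.127 M.

0.127 M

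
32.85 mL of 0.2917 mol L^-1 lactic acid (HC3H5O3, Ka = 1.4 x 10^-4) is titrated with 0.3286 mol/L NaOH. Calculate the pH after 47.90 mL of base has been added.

n(acid) = 0.2917 x 0.03285 = 0.009582 mol; n(NaOH) added = 0.3286 x 0.04790 = 0.01574 mol.
Base is in excess by 0.01574 - 0.009582 = 0.006158 mol in a total volume of 0.08075 L.
[OH^-] = 0.006158/0.08075 = 0.07626 M, so pOH = 1.12 and pH = 14.00 - 1.12 = 12.88.

12.88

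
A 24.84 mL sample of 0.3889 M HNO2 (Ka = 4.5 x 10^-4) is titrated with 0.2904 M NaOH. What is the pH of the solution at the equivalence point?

8.28

n(HNO2) = 0.3889 x 0.02484 = 0.009660 mol; V(NaOH) at equivalence = 0.009660/0.2904 = 0.03327 L.
At equivalence all the acid is converted to NO2-; total volume = 0.02484 + 0.03327 = 0.05811 L, so [NO2-] = 0.009660/0.05811 = 0.1663 M.
Kb = Kw/Ka = 1.0e-14 / 4.5 x 10^-4 = 2.22e-11.
[OH^-] = sqrt(Kb x [NO2-]) = sqrt(2.22e-11 x 0.1663) = 1.92e-6 M.
pOH = 5.72, so pH = 14.00 - 5.72 = 8.28.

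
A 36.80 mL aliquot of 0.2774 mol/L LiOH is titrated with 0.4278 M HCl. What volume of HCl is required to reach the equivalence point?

23.9 mL

n(LiOH) = 0.2774 mol/L x 0.03680 L = 0.01021 mol.
At equivalence n(HCl) = n(LiOH) = 0.01021 mol.
V(HCl) = 0.01021 / 0.4278 = 0.02386 L = 23.9 mL.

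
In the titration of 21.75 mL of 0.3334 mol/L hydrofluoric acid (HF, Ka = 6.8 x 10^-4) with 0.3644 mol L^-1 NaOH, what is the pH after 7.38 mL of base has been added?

Initial n(HF) = 0.3334 x 0.02175 = 0.007251 mol.
n(NaOH) added = 0.3644 x 0.007380 = 0.002689 mol, converting that many moles of HF to F-.
Remaining n(HF) = 0.004562 mol; n(F-) = 0.002689 mol.
By Henderson-Hasselbalch, pH = pKa + log([A^-]/[HA]) = 3.17 + log(0.002689/0.004562) = 3.17 + (-0.23) = 2.94.

2.94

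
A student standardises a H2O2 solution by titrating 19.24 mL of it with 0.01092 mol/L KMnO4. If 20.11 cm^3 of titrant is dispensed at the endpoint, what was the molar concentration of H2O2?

0.0285 M

n(KMnO4) = 0.01092 x 0.02011 = 0.0002196 mol.
From the balanced equation, 2 mol KMnO4 reacts with 5 mol H2O2, so n(H2O2) = 0.0002196 x 5/2 = 0.0005490 mol.
[H2O2] = 0.0005490 / 0.01924 L = 0.0285 M.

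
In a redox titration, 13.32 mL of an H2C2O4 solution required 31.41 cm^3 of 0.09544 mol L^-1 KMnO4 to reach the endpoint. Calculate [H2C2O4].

0.563 M

n(KMnO4) = 0.09544 x 0.03141 = 0.002998 mol.
From the balanced equation, 2 mol KMnO4 reacts with 5 mol H2C2O4, so n(H2C2O4) = 0.002998 x 5/2 = 0.007494 mol.
[H2C2O4] = 0.007494 / 0.01332 L = 0.563 M.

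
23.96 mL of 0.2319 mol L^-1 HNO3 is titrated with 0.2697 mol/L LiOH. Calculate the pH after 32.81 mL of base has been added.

n(acid) = 0.2319 x 0.02396 = 0.005556 mol; n(LiOH) added = 0.2697 x 0.03281 = 0.008849 mol.
Base is in excess by 0.008849 - 0.005556 = 0.003293 mol in a total volume of 0.05677 L.
[OH^-] = 0.003293/0.05677 = 0.05800 M, so pOH = 1.24 and pH = 14.00 - 1.24 = 12.76.

12.76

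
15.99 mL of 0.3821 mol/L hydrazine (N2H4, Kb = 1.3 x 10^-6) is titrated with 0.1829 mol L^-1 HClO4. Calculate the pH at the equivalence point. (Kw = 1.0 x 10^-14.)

n(N2H4) = 0.3821 x 0.01599 = 0.006110 mol; V(HClO4) at equivalence = 0.006110/0.1829 = 0.03341 L.
At equivalence the base is fully converted to N2H5+; total volume = 0.04940 L, so [N2H5+] = 0.006110/0.04940 = 0.1237 M.
Ka(N2H5+) = Kw/Kb = 1.0e-14 / 1.3 x 10^-6 = 7.69e-9.
[H^+] = sqrt(Ka x [N2H5+]) = sqrt(7.69e-9 x 0.1237) = 3.08e-5 M.
pH = -log(3.08e-5) = 4.51.

4.51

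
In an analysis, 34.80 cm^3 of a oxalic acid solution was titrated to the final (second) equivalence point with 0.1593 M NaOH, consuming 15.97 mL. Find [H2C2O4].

0.0366 M

n(NaOH) = 0.1593 x 0.01597 = 0.002544 mol.
At the final (second) equivalence point, 2 mol OH^- react per mol H2C2O4, so n(H2C2O4) = 0.002544 / 2 = 0.001272 mol.
[H2C2O4] = 0.001272 / 0.03480 L = 0.0366 M.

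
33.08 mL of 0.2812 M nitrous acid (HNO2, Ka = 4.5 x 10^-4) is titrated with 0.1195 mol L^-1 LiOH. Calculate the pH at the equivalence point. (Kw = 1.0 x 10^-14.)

n(HNO2) = 0.2812 x 0.03308 = 0.009302 mol; V(LiOH) at equivalence = 0.009302/0.1195 = 0.07784 L.
At equivalence all the acid is converted to NO2-; total volume = 0.03308 + 0.07784 = 0.1109 L, so [NO2-] = 0.009302/0.1109 = 0.08386 M.
Kb = Kw/Ka = 1.0e-14 / 4.5 x 10^-4 = 2.22e-11.
[OH^-] = sqrt(Kb x [NO2-]) = sqrt(2.22e-11 x 0.08386) = 1.37e-6 M.
pOH = 5.86, so pH = 14.00 - 5.86 = 8.14.

8.14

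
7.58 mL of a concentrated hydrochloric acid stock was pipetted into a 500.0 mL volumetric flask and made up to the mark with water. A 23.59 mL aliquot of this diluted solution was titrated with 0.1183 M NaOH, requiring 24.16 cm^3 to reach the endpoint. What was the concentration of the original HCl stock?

7.99 M

n(NaOH) = 0.1183 x 0.02416 = 0.002858 mol.
n(HCl) in the aliquot = 0.002858 mol.
[diluted HCl] = 0.002858 / 0.02359 = 0.1212 M.
Dilution factor = 500.0/7.580 = 65.96, so [stock] = 0.1212 x 65.96 = 7.99 M.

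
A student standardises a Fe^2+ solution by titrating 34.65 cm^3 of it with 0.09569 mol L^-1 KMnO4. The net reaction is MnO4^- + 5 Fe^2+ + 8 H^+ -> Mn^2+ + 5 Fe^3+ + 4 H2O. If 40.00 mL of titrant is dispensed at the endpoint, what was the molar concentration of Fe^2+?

0.552 M

n(KMnO4) = 0.09569 x 0.04000 = 0.003828 mol.
From the balanced equation, 1 mol KMnO4 reacts with 5 mol Fe^2+, so n(Fe^2+) = 0.003828 x 5/1 = 0.01914 mol.
[Fe^2+] = 0.01914 / 0.03465 L = 0.552 M.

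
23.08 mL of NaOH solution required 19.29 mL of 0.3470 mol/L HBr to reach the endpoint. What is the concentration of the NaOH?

n(HBr) delivered = 0.3470 x 0.01929 = 0.006694 mol.
For a 1:1 reaction, n(NaOH) = 0.006694 mol.
[NaOH] = 0.006694 mol / 0.02308 L = 0.290 M.

0.290 M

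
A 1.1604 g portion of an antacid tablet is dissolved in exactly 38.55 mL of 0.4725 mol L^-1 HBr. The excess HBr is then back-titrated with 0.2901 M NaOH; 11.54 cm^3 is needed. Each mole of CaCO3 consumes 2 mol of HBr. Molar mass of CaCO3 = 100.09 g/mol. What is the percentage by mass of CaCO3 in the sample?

Total n(HBr) added = 0.4725 x 0.03855 = 0.01821 mol.
n(NaOH) used = 0.2901 x 0.01154 = 0.003348 mol, which equals the excess n(HBr).
So n(HBr) consumed by the sample = 0.01821 - 0.003348 = 0.01487 mol.
n(CaCO3) = 0.01487 / 2 = 0.007434 mol.
mass CaCO3 = 0.007434 x 100.09 = 0.7440 g, so %CaCO3 = 0.7440/1.1604 x 100 = 64.1%.

64.1%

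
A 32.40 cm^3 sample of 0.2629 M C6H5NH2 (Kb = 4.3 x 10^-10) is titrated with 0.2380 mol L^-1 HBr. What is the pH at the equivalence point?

n(C6H5NH2) = 0.2629 x 0.03240 = 0.008518 mol; V(HBr) at equivalence = 0.008518/0.2380 = 0.03579 L.
At equivalence the base is fully converted to C6H5NH3+; total volume = 0.06819 L, so [C6H5NH3+] = 0.008518/0.06819 = 0.1249 M.
Ka(C6H5NH3+) = Kw/Kb = 1.0e-14 / 4.3 x 10^-10 = 2.33e-5.
[H^+] = sqrt(Ka x [C6H5NH3+]) = sqrt(2.33e-5 x 0.1249) = 0.00170 M.
pH = -log(0.00170) = 2.77.

2.77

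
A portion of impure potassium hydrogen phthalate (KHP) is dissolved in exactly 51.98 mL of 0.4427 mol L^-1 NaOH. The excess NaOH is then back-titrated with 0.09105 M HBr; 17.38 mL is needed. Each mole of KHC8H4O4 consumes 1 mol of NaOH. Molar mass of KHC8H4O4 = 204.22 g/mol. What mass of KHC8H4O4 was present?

4.38 g

Total n(NaOH) added = 0.4427 x 0.05198 = 0.02301 mol.
n(HBr) used = 0.09105 x 0.01738 = 0.001582 mol, which equals the excess n(NaOH).
So n(NaOH) consumed by the sample = 0.02301 - 0.001582 = 0.02143 mol.
n(KHC8H4O4) = 0.02143 / 1 = 0.02143 mol.
mass = 0.02143 mol x 204.22 g/mol = 4.38 g.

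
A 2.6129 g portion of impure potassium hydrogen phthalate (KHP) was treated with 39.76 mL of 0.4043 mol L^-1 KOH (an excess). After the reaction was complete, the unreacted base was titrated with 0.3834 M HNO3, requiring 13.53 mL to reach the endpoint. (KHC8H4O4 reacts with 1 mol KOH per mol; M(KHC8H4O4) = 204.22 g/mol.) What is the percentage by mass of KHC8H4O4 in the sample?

85.1%

Total n(KOH) added = 0.4043 x 0.03976 = 0.01607 mol.
n(HNO3) used = 0.3834 x 0.01353 = 0.005187 mol, which equals the excess n(KOH).
So n(KOH) consumed by the sample = 0.01607 - 0.005187 = 0.01089 mol.
n(KHC8H4O4) = 0.01089 / 1 = 0.01089 mol.
mass KHC8H4O4 = 0.01089 x 204.22 = 2.223 g, so %KHC8H4O4 = 2.223/2.6129 x 100 = 85.1%.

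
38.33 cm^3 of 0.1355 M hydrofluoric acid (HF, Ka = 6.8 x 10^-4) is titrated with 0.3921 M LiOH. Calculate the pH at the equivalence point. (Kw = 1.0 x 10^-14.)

8.09

n(HF) = 0.1355 x 0.03833 = 0.005194 mol; V(LiOH) at equivalence = 0.005194/0.3921 = 0.01325 L.
At equivalence all the acid is converted to F-; total volume = 0.03833 + 0.01325 = 0.05158 L, so [F-] = 0.005194/0.05158 = 0.1007 M.
Kb = Kw/Ka = 1.0e-14 / 6.8 x 10^-4 = 1.47e-11.
[OH^-] = sqrt(Kb x [F-]) = sqrt(1.47e-11 x 0.1007) = 1.22e-6 M.
pOH = 5.91, so pH = 14.00 - 5.91 = 8.09.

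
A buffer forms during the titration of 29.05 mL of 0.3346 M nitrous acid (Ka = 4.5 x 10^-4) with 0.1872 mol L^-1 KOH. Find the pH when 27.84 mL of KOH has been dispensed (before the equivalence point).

3.41

Initial n(HNO2) = 0.3346 x 0.02905 = 0.009720 mol.
n(KOH) added = 0.1872 x 0.02784 = 0.005212 mol, converting that many moles of HNO2 to NO2-.
Remaining n(HNO2) = 0.004508 mol; n(NO2-) = 0.005212 mol.
By Henderson-Hasselbalch, pH = pKa + log([A^-]/[HA]) = 3.35 + log(0.005212/0.004508) = 3.35 + (+0.06) = 3.41.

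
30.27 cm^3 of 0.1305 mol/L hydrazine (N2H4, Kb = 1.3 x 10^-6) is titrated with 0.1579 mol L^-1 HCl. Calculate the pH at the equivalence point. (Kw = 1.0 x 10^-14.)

4.63

n(N2H4) = 0.1305 x 0.03027 = 0.003950 mol; V(HCl) at equivalence = 0.003950/0.1579 = 0.02502 L.
At equivalence the base is fully converted to N2H5+; total volume = 0.05529 L, so [N2H5+] = 0.003950/0.05529 = 0.07145 M.
Ka(N2H5+) = Kw/Kb = 1.0e-14 / 1.3 x 10^-6 = 7.69e-9.
[H^+] = sqrt(Ka x [N2H5+]) = sqrt(7.69e-9 x 0.07145) = 2.34e-5 M.
pH = -log(2.34e-5) = 4.63.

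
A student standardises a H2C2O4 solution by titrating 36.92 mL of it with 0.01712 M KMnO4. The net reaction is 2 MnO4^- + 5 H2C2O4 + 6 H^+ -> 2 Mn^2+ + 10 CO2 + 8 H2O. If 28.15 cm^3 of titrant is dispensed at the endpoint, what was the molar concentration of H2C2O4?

0.0326 M

n(KMnO4) = 0.01712 x 0.02815 = 0.0004819 mol.
From the balanced equation, 2 mol KMnO4 reacts with 5 mol H2C2O4, so n(H2C2O4) = 0.0004819 x 5/2 = 0.001205 mol.
[H2C2O4] = 0.001205 / 0.03692 L = 0.0326 M.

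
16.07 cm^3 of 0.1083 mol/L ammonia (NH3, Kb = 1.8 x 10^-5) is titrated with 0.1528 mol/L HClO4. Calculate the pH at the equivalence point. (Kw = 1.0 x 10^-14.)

n(NH3) = 0.1083 x 0.01607 = 0.001740 mol; V(HClO4) at equivalence = 0.001740/0.1528 = 0.01139 L.
At equivalence the base is fully converted to NH4+; total volume = 0.02746 L, so [NH4+] = 0.001740/0.02746 = 0.06338 M.
Ka(NH4+) = Kw/Kb = 1.0e-14 / 1.8 x 10^-5 = 5.56e-10.
[H^+] = sqrt(Ka x [NH4+]) = sqrt(5.56e-10 x 0.06338) = 5.93e-6 M.
pH = -log(5.93e-6) = 5.23.

5.23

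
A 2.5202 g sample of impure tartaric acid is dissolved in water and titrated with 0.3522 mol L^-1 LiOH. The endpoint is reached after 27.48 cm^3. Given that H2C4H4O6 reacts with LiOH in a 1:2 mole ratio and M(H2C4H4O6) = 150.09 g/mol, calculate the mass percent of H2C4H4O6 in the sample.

n(LiOH) = 0.3522 x 0.02748 = 0.009678 mol.
n(H2C4H4O6) = 0.009678 / 2 = 0.004839 mol.
mass of H2C4H4O6 = 0.004839 x 150.09 = 0.7263 g.
% purity = 0.7263 / 2.5202 x 100 = 28.8%.

28.8%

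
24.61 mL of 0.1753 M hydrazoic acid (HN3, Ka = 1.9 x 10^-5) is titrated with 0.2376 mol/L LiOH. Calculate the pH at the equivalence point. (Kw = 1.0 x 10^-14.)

n(HN3) = 0.1753 x 0.02461 = 0.004314 mol; V(LiOH) at equivalence = 0.004314/0.2376 = 0.01816 L.
At equivalence all the acid is converted to N3-; total volume = 0.02461 + 0.01816 = 0.04277 L, so [N3-] = 0.004314/0.04277 = 0.1009 M.
Kb = Kw/Ka = 1.0e-14 / 1.9 x 10^-5 = 5.26e-10.
[OH^-] = sqrt(Kb x [N3-]) = sqrt(5.26e-10 x 0.1009) = 7.29e-6 M.
pOH = 5.14, so pH = 14.00 - 5.14 = 8.86.

8.86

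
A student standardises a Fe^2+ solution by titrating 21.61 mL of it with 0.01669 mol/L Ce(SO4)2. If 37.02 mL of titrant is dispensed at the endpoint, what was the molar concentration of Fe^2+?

0.0286 M

n(Ce(SO4)2) = 0.01669 x 0.03702 = 0.0006179 mol.
From the balanced equation, 1 mol Ce(SO4)2 reacts with 1 mol Fe^2+, so n(Fe^2+) = 0.0006179 x 1/1 = 0.0006179 mol.
[Fe^2+] = 0.0006179 / 0.02161 L = 0.0286 M.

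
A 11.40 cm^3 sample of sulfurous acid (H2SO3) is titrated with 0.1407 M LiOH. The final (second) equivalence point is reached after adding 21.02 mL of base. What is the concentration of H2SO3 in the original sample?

n(LiOH) = 0.1407 x 0.02102 = 0.002958 mol.
At the final (second) equivalence point, 2 mol OH^- react per mol H2SO3, so n(H2SO3) = 0.002958 / 2 = 0.001479 mol.
[H2SO3] = 0.001479 / 0.01140 L = 0.130 M.

0.130 M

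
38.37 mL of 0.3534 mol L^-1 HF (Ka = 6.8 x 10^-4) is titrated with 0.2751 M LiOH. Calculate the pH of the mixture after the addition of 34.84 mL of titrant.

Initial n(HF) = 0.3534 x 0.03837 = 0.01356 mol.
n(LiOH) added = 0.2751 x 0.03484 = 0.009584 mol, converting that many moles of HF to F-.
Remaining n(HF) = 0.003975 mol; n(F-) = 0.009584 mol.
By Henderson-Hasselbalch, pH = pKa + log([A^-]/[HA]) = 3.17 + log(0.009584/0.003975) = 3.17 + (+0.38) = 3.55.

3.55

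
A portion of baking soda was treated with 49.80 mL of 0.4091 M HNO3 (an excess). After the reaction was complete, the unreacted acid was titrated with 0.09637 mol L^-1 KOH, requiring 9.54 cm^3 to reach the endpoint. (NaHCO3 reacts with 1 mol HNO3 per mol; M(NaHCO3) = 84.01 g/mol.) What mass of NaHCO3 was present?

1.63 g

Total n(HNO3) added = 0.4091 x 0.04980 = 0.02037 mol.
n(KOH) used = 0.09637 x 0.009540 = 0.0009194 mol, which equals the excess n(HNO3).
So n(HNO3) consumed by the sample = 0.02037 - 0.0009194 = 0.01945 mol.
n(NaHCO3) = 0.01945 / 1 = 0.01945 mol.
mass = 0.01945 mol x 84.01 g/mol = 1.63 g.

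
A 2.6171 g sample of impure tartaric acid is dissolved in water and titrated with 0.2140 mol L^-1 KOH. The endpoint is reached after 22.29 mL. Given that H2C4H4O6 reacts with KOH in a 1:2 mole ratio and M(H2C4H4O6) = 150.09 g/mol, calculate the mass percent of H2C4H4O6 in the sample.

13.7%

n(KOH) = 0.2140 x 0.02229 = 0.004770 mol.
n(H2C4H4O6) = 0.004770 / 2 = 0.002385 mol.
mass of H2C4H4O6 = 0.002385 x 150.09 = 0.3580 g.
% purity = 0.3580 / 2.6171 x 100 = 13.7%.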